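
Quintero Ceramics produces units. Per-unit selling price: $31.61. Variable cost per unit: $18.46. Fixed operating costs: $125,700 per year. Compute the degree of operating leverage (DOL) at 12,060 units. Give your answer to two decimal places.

4.82

At 12,060 units, contribution = 12,060 × $13.15 = $158,589.00.
Operating income = contribution − fixed costs = $158,589.00 − $125,700 = $32,889.00.
Degree of operating leverage = $158,589.00 / $32,889.00 = 4.8219.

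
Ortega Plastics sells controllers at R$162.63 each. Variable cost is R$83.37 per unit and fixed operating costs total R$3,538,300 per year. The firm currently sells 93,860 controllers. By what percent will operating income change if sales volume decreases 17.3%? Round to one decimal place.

-33.0%

Total contribution margin = 93,860 × R$79.26 = R$7,439,343.60.
Subtracting fixed costs: EBIT = R$7,439,343.60 − R$3,538,300 = R$3,901,043.60.
Degree of operating leverage = R$7,439,343.60 / R$3,901,043.60 = 1.9070.
So EBIT moves 1.9070 × (-17.3%) = -33.0%.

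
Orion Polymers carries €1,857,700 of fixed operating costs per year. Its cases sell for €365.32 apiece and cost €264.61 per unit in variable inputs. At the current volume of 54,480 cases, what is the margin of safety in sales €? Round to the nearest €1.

Unit CM = price − variable cost = €365.32 − €264.61 = €100.71. Break-even units = €1,857,700 ÷ €100.71 = 18,446.03; break-even revenue = 18,446.03 × €365.32 = €6,738,704.84.
Actual sales revenue = 54,480 × €365.32 = €19,902,633.60.
Margin of safety = €19,902,633.60 − €6,738,704.84 = €13,163,929.

€13,163,929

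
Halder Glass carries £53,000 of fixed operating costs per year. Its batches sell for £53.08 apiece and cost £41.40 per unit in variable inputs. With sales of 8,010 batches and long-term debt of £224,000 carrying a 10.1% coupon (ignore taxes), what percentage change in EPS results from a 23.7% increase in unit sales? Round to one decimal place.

+123.6%

Total contribution margin = 8,010 × £11.68 = £93,556.80.
EBIT = £93,556.80 − £53,000 = £40,556.80.
After interest of £22,624.00, pre-tax earnings = £17,932.80.
DCL = total CM / (EBIT − I) = £93,556.80 / £17,932.80 = 5.2171.
EPS therefore changes by 5.2171 × (+23.7%) = +123.6%.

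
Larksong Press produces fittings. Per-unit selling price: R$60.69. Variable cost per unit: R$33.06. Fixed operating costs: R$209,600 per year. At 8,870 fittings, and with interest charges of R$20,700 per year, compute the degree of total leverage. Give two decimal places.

16.58

At 8,870 units, contribution = 8,870 × R$27.63 = R$245,078.10.
Subtracting fixed costs: EBIT = R$245,078.10 − R$209,600 = R$35,478.10. Interest = R$20,700.00.
DOL = R$245,078.10 ÷ R$35,478.10 = 6.9079; DFL = R$35,478.10 ÷ R$14,778.10 = 2.4007.
Combined leverage = 6.9079 × 2.4007 = 16.5838.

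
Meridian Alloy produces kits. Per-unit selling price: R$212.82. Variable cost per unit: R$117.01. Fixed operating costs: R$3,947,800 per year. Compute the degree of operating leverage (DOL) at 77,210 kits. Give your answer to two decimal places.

Total contribution margin = 77,210 × R$95.81 = R$7,397,490.10.
Subtracting fixed costs: EBIT = R$7,397,490.10 − R$3,947,800 = R$3,449,690.10.
So DOL = total CM / EBIT = R$7,397,490.10 / R$3,449,690.10 = 2.1444.

2.14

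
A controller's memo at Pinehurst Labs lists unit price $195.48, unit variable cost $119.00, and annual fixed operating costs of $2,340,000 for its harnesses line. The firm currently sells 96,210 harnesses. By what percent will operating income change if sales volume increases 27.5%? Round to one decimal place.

Total contribution margin = 96,210 × $76.48 = $7,358,140.80.
EBIT = $7,358,140.80 − $2,340,000 = $5,018,140.80.
So DOL = total CM / EBIT = $7,358,140.80 / $5,018,140.80 = 1.4663.
So EBIT moves 1.4663 × (+27.5%) = +40.3%.

+40.3%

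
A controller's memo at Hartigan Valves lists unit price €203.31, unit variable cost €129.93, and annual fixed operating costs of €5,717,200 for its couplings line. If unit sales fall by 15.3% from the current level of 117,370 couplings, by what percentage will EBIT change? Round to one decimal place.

Total contribution margin = 117,370 × €73.38 = €8,612,610.60.
Subtracting fixed costs: EBIT = €8,612,610.60 − €5,717,200 = €2,895,410.60.
So DOL = total CM / EBIT = €8,612,610.60 / €2,895,410.60 = 2.9746.
So EBIT moves 2.9746 × (-15.3%) = -45.5%.

-45.5%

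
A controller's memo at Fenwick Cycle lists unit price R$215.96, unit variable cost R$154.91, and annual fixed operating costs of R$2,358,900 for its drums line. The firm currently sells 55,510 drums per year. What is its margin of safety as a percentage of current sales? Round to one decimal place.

Unit CM = price − variable cost = R$215.96 − R$154.91 = R$61.05. Break-even units = R$2,358,900 ÷ R$61.05 = 38,638.82; break-even revenue = 38,638.82 × R$215.96 = R$8,344,439.71.
Actual sales revenue = 55,510 × R$215.96 = R$11,987,939.60.
Margin of safety = (R$11,987,939.60 − R$8,344,439.71) ÷ R$11,987,939.60 = 30.4%.

30.4%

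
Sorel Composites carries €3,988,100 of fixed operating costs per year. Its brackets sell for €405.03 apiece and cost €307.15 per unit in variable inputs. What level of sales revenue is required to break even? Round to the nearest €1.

€16,502,862

Contribution margin per unit = €405.03 − €307.15 = €97.88, a CM ratio of €97.88 ÷ €405.03 = 0.2417.
Break-even revenue = fixed costs × price ÷ CM = €3,988,100 × €405.03 ÷ €97.88 = €16,502,862.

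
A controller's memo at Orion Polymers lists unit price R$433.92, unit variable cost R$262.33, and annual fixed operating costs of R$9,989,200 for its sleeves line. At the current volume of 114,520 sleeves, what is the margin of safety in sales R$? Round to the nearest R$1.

Each unit contributes R$433.92 − R$262.33 = R$171.59. Break-even units = R$9,989,200 ÷ R$171.59 = 58,215.51; break-even revenue = 58,215.51 × R$433.92 = R$25,260,875.72.
Current sales = 114,520 × R$433.92 = R$49,692,518.40.
Margin of safety = R$49,692,518.40 − R$25,260,875.72 = R$24,431,643.

R$24,431,643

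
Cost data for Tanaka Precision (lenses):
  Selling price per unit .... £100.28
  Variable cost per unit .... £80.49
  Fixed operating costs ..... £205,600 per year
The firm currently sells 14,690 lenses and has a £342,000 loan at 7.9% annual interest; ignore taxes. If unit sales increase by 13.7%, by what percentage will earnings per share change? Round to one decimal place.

Total contribution margin = 14,690 × £19.79 = £290,715.10.
Subtracting fixed costs: EBIT = £290,715.10 − £205,600 = £85,115.10.
Interest = £27,018.00, so EBIT − I = £58,097.10.
DCL = total CM / (EBIT − I) = £290,715.10 / £58,097.10 = 5.0040.
%ΔEPS = DCL × %ΔSales = 5.0040 × +13.7% = +68.6%.

+68.6%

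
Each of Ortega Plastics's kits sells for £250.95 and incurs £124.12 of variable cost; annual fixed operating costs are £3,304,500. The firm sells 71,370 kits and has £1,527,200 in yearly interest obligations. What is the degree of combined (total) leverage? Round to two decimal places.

Contribution at this volume is 71,370 × £126.83 = £9,051,857.10.
EBIT = £9,051,857.10 − £3,304,500 = £5,747,357.10. Interest = £1,527,200.00, so EBIT − I = £4,220,157.10.
Degree of total leverage = total CM / (EBIT − interest) = £9,051,857.10 / £4,220,157.10 = 2.1449.

2.14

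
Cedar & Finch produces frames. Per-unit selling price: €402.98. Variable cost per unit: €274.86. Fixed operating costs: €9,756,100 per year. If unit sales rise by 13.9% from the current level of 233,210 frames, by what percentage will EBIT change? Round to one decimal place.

+20.6%

Contribution at this volume is 233,210 × €128.12 = €29,878,865.20.
Subtracting fixed costs: EBIT = €29,878,865.20 − €9,756,100 = €20,122,765.20.
So DOL = total CM / EBIT = €29,878,865.20 / €20,122,765.20 = 1.4848.
Operating income changes by 1.4848 × +13.9% = +20.6%.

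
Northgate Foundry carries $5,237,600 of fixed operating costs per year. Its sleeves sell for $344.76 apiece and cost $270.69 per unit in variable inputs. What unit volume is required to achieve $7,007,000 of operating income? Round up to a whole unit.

Unit CM = price − variable cost = $344.76 − $270.69 = $74.07.
Units = (FC + target) / CM = ($5,237,600 + $7,007,000) / $74.07 = 165,311.19, so 165,312 sleeves.

165,312 sleeves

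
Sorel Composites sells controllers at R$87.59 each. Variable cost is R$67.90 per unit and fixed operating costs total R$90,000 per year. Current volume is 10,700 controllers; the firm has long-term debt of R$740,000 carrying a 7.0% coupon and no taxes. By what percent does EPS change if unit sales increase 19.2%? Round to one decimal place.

At 10,700 units, contribution = 10,700 × R$19.69 = R$210,683.00.
Subtracting fixed costs: EBIT = R$210,683.00 − R$90,000 = R$120,683.00.
After interest of R$51,800.00, pre-tax earnings = R$68,883.00.
Degree of combined leverage = contribution ÷ (EBIT − I) = R$210,683.00 ÷ R$68,883.00 = 3.0586.
EPS therefore changes by 3.0586 × (+19.2%) = +58.7%.

+58.7%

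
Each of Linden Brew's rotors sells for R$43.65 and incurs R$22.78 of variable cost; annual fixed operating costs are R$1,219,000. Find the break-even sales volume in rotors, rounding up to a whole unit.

Contribution margin per unit = R$43.65 − R$22.78 = R$20.87.
Break-even volume = fixed costs ÷ CM per unit = R$1,219,000 ÷ R$20.87 = 58,409.20, so 58,410 rotors.

58,410 rotors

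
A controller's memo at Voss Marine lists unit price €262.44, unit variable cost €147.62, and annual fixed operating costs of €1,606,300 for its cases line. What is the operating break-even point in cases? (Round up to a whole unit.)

13,990 cases

Unit CM = price − variable cost = €262.44 − €147.62 = €114.82.
Break-even volume = fixed costs ÷ CM per unit = €1,606,300 ÷ €114.82 = 13,989.72, so 13,990 cases.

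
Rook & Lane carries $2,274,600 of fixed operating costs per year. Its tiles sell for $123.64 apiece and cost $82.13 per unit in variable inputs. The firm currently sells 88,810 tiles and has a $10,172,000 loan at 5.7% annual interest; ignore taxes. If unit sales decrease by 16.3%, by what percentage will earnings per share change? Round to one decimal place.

-72.2%

Total contribution margin = 88,810 × $41.51 = $3,686,503.10.
Subtracting fixed costs: EBIT = $3,686,503.10 − $2,274,600 = $1,411,903.10.
After interest of $579,804.00, pre-tax earnings = $832,099.10.
DCL = total CM / (EBIT − I) = $3,686,503.10 / $832,099.10 = 4.4304.
%ΔEPS = DCL × %ΔSales = 4.4304 × -16.3% = -72.2%.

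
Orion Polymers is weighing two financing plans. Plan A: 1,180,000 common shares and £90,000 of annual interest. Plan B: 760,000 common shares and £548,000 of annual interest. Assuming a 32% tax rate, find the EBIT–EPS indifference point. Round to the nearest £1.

At indifference, (EBIT − 90,000)(1 − t)/1,180,000 = (EBIT − 548,000)(1 − t)/760,000.
Cancelling (1 − t) and cross-multiplying: 760,000·(EBIT − 90,000) = 1,180,000·(EBIT − 548,000).
EBIT × (1,180,000 − 760,000) = 548,000 × 1,180,000 − 90,000 × 760,000 = 578,240,000,000, so EBIT = 578,240,000,000 ÷ 420,000 = 1,376,761.90.

£1,376,762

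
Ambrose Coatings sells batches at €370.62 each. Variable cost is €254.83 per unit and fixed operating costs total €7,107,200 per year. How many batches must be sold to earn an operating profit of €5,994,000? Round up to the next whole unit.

Each unit contributes €370.62 − €254.83 = €115.79.
Required volume = (fixed costs + target profit) ÷ CM = (€7,107,200 + €5,994,000) ÷ €115.79 = 113,146.21, so 113,147 batches.

113,147 batches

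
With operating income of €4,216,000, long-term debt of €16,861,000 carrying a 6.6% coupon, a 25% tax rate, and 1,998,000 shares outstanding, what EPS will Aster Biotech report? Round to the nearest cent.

Interest = €1,112,826.00, so EBT = €4,216,000 − €1,112,826.00 = €3,103,174.00.
After tax at 25%: net income = €3,103,174.00 × 0.75 = €2,327,380.50.
Per share: €2,327,380.50 / 1,998,000 shares = €1.16.

€1.16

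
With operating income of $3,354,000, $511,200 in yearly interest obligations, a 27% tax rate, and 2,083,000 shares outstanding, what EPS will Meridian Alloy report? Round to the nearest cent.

Pre-tax income = $3,354,000 − $511,200.00 = $2,842,800.00.
Net income = $2,842,800.00 × (1 − 0.27) = $2,075,244.00.
Per share: $2,075,244.00 / 2,083,000 shares = $1.00.

$1.00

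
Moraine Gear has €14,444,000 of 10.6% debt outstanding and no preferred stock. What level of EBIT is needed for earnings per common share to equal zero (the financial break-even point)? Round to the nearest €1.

Annual interest = 10.6% × €14,444,000 = €1,531,064.00.
Without preferred stock the financial break-even is simply EBIT = interest = €1,531,064.00.

€1,531,064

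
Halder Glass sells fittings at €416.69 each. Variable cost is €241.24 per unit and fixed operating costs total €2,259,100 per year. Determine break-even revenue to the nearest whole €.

€5,365,314

Contribution margin per unit = €416.69 − €241.24 = €175.45, a CM ratio of €175.45 ÷ €416.69 = 0.4211.
Break-even sales = FC ÷ CM ratio = €2,259,100 × €416.69 / €175.45 = €5,365,314.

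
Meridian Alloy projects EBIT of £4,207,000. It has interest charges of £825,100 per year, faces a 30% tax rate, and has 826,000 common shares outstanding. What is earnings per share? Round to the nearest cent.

£2.87

Pre-tax income = £4,207,000 − £825,100.00 = £3,381,900.00.
Net income = £3,381,900.00 × (1 − 0.30) = £2,367,330.00.
EPS = £2,367,330.00 ÷ 826,000 = £2.87.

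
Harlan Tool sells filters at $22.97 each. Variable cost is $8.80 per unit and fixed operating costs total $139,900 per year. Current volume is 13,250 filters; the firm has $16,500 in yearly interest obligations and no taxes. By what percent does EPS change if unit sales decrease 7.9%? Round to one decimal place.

At 13,250 units, contribution = 13,250 × $14.17 = $187,752.50.
EBIT = $187,752.50 − $139,900 = $47,852.50.
Interest = $16,500.00, so EBIT − I = $31,352.50.
Degree of combined leverage = contribution ÷ (EBIT − I) = $187,752.50 ÷ $31,352.50 = 5.9884.
EPS therefore changes by 5.9884 × (-7.9%) = -47.3%.

-47.3%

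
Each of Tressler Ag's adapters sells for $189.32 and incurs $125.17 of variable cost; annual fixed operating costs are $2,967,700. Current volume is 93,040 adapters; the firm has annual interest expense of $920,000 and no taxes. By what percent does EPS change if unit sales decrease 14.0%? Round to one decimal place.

Total contribution margin = 93,040 × $64.15 = $5,968,516.00.
EBIT = $5,968,516.00 − $2,967,700 = $3,000,816.00.
Interest = $920,000.00, so EBIT − I = $2,080,816.00.
Degree of combined leverage = contribution ÷ (EBIT − I) = $5,968,516.00 ÷ $2,080,816.00 = 2.8684.
EPS therefore changes by 2.8684 × (-14.0%) = -40.2%.

-40.2%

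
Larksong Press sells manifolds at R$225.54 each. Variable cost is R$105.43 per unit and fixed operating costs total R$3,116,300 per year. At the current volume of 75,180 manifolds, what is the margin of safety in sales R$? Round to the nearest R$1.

R$11,104,375

Contribution margin per unit = R$225.54 − R$105.43 = R$120.11. Break-even units = R$3,116,300 ÷ R$120.11 = 25,945.38; break-even revenue = 25,945.38 × R$225.54 = R$5,851,721.77.
Current sales = 75,180 × R$225.54 = R$16,956,097.20.
Margin of safety = R$16,956,097.20 − R$5,851,721.77 = R$11,104,375.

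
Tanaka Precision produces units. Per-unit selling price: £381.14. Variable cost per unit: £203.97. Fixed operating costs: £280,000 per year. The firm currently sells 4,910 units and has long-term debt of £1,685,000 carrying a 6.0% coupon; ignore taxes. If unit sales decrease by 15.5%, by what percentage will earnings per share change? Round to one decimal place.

-27.6%

At 4,910 units, contribution = 4,910 × £177.17 = £869,904.70.
EBIT = £869,904.70 − £280,000 = £589,904.70.
After interest of £101,100.00, pre-tax earnings = £488,804.70.
Degree of combined leverage = contribution ÷ (EBIT − I) = £869,904.70 ÷ £488,804.70 = 1.7797.
%ΔEPS = DCL × %ΔSales = 1.7797 × -15.5% = -27.6%.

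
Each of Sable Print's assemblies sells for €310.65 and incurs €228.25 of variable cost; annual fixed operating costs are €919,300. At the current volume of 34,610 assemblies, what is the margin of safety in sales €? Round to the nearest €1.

€7,285,813

Unit CM = price − variable cost = €310.65 − €228.25 = €82.40. Break-even units = €919,300 ÷ €82.40 = 11,156.55; break-even revenue = 11,156.55 × €310.65 = €3,465,783.31.
Current sales = 34,610 × €310.65 = €10,751,596.50.
Margin of safety = €10,751,596.50 − €3,465,783.31 = €7,285,813.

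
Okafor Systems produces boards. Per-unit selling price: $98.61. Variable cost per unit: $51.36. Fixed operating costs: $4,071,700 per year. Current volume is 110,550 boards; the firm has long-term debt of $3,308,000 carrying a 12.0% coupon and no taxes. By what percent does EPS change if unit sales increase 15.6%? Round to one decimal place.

+108.0%

Total contribution margin = 110,550 × $47.25 = $5,223,487.50.
Subtracting fixed costs: EBIT = $5,223,487.50 − $4,071,700 = $1,151,787.50.
After interest of $396,960.00, pre-tax earnings = $754,827.50.
Degree of combined leverage = contribution ÷ (EBIT − I) = $5,223,487.50 ÷ $754,827.50 = 6.9201.
EPS therefore changes by 6.9201 × (+15.6%) = +108.0%.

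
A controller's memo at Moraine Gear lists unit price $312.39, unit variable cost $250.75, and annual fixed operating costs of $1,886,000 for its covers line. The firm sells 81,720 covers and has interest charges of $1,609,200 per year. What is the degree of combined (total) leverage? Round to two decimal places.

At 81,720 units, contribution = 81,720 × $61.64 = $5,037,220.80.
EBIT = $5,037,220.80 − $1,886,000 = $3,151,220.80. Interest = $1,609,200.00.
DOL = $5,037,220.80 ÷ $3,151,220.80 = 1.5985; DFL = $3,151,220.80 ÷ $1,542,020.80 = 2.0436.
DCL = DOL × DFL = 1.5985 × 2.0436 = 3.2667.

3.27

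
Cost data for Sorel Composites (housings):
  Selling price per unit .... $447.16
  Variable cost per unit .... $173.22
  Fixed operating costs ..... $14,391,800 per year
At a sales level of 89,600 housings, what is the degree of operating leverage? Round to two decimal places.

2.42

Contribution at this volume is 89,600 × $273.94 = $24,545,024.00.
Operating income = contribution − fixed costs = $24,545,024.00 − $14,391,800 = $10,153,224.00.
DOL = contribution ÷ EBIT = $24,545,024.00 ÷ $10,153,224.00 = 2.4175.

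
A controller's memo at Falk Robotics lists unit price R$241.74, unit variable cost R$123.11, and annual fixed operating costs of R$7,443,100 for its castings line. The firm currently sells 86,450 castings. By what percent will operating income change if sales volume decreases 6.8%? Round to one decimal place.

-24.8%

Contribution at this volume is 86,450 × R$118.63 = R$10,255,563.50.
EBIT = R$10,255,563.50 − R$7,443,100 = R$2,812,463.50.
Degree of operating leverage = R$10,255,563.50 / R$2,812,463.50 = 3.6465.
Operating income changes by 3.6465 × -6.8% = -24.8%.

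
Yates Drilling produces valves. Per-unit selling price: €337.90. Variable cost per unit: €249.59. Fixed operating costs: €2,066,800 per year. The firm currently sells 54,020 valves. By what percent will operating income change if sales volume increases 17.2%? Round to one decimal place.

Total contribution margin = 54,020 × €88.31 = €4,770,506.20.
Operating income = contribution − fixed costs = €4,770,506.20 − €2,066,800 = €2,703,706.20.
So DOL = total CM / EBIT = €4,770,506.20 / €2,703,706.20 = 1.7644.
%ΔEBIT = DOL × %ΔSales = 1.7644 × +17.2% = +30.3%.

+30.3%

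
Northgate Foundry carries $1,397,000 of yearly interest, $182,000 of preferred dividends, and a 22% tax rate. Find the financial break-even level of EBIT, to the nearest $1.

$1,630,333

Preferred dividends are paid after tax, so their pre-tax equivalent is $182,000 ÷ (1 − 0.22) = $233,333.33.
EPS = 0 when EBIT covers interest plus the pre-tax preferred burden: $1,397,000 + $233,333.33 = $1,630,333.33.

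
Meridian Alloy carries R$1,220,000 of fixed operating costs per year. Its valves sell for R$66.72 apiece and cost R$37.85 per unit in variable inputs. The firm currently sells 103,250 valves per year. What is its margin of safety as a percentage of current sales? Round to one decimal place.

Each unit contributes R$66.72 − R$37.85 = R$28.87. Break-even units = R$1,220,000 ÷ R$28.87 = 42,258.40; break-even revenue = 42,258.40 × R$66.72 = R$2,819,480.43.
Actual sales revenue = 103,250 × R$66.72 = R$6,888,840.00.
Margin of safety = (R$6,888,840.00 − R$2,819,480.43) ÷ R$6,888,840.00 = 59.1%.

59.1%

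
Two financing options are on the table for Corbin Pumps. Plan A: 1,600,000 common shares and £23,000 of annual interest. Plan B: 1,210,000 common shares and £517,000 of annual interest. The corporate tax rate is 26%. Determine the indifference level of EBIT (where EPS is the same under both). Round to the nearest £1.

Set EPS_A = EPS_B: (EBIT − £23,000)(1 − 0.26) ÷ 1,600,000 = (EBIT − £517,000)(1 − 0.26) ÷ 1,210,000.
The (1 − t) factor cancels: (EBIT − 23,000) × 1,210,000 = (EBIT − 517,000) × 1,600,000.
EBIT × (1,600,000 − 1,210,000) = 517,000 × 1,600,000 − 23,000 × 1,210,000 = 799,370,000,000, so EBIT = 799,370,000,000 ÷ 390,000 = 2,049,666.67.

£2,049,667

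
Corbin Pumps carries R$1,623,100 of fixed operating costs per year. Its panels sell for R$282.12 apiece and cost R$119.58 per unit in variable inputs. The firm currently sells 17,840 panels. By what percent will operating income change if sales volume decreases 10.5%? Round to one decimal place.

-23.8%

Total contribution margin = 17,840 × R$162.54 = R$2,899,713.60.
Subtracting fixed costs: EBIT = R$2,899,713.60 − R$1,623,100 = R$1,276,613.60.
Degree of operating leverage = R$2,899,713.60 / R$1,276,613.60 = 2.2714.
Operating income changes by 2.2714 × -10.5% = -23.8%.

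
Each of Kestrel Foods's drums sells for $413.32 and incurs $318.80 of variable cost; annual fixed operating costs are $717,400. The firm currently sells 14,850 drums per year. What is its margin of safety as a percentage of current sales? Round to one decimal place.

Unit CM = price − variable cost = $413.32 − $318.80 = $94.52. Break-even units = $717,400 ÷ $94.52 = 7,589.93; break-even revenue = 7,589.93 × $413.32 = $3,137,069.06.
Actual sales revenue = 14,850 × $413.32 = $6,137,802.00.
Margin of safety = ($6,137,802.00 − $3,137,069.06) ÷ $6,137,802.00 = 48.9%.

48.9%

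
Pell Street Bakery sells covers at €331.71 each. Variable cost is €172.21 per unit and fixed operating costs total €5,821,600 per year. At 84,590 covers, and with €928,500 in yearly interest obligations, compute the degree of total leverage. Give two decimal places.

2.00

At 84,590 units, contribution = 84,590 × €159.50 = €13,492,105.00.
Subtracting fixed costs: EBIT = €13,492,105.00 − €5,821,600 = €7,670,505.00. Interest = €928,500.00, so EBIT − I = €6,742,005.00.
DCL = contribution ÷ (EBIT − I) = €13,492,105.00 ÷ €6,742,005.00 = 2.0012.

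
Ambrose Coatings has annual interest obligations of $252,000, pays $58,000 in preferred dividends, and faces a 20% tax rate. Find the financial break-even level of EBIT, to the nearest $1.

Grossing the preferred dividend up to pre-tax terms: $58,000 / (1 − 0.20) = $72,500.00.
Financial break-even EBIT = interest + D_p ÷ (1 − t) = $252,000 + $72,500.00 = $324,500.00.

$324,500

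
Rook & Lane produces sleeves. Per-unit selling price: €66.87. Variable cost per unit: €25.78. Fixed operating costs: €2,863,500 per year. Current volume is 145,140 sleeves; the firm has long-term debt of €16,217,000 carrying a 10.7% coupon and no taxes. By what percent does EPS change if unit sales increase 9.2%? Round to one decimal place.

+40.2%

At 145,140 units, contribution = 145,140 × €41.09 = €5,963,802.60.
EBIT = €5,963,802.60 − €2,863,500 = €3,100,302.60.
Interest = €1,735,219.00, so EBIT − I = €1,365,083.60.
Degree of combined leverage = contribution ÷ (EBIT − I) = €5,963,802.60 ÷ €1,365,083.60 = 4.3688.
%ΔEPS = DCL × %ΔSales = 4.3688 × +9.2% = +40.2%.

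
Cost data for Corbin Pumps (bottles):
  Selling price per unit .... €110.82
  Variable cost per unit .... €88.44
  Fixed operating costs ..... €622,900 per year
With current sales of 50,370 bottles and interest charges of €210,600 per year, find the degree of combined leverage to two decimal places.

3.84

Contribution at this volume is 50,370 × €22.38 = €1,127,280.60.
Operating income = contribution − fixed costs = €1,127,280.60 − €622,900 = €504,380.60. Interest = €210,600.00.
DOL = €1,127,280.60 ÷ €504,380.60 = 2.2350; DFL = €504,380.60 ÷ €293,780.60 = 1.7169.
DCL = DOL × DFL = 2.2350 × 1.7169 = 3.8373.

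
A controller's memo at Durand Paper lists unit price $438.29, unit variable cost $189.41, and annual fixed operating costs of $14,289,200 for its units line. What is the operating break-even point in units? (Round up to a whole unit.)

57,415 units

Each unit contributes $438.29 − $189.41 = $248.88.
Units to break even: $14,289,200 ÷ $248.88 = 57,414.01, rounded up to 57,415.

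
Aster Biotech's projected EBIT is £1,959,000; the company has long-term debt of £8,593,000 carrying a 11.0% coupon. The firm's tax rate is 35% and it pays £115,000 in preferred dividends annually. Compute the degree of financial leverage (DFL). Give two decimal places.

Annual interest charges come to £945,230.00.
Preferred dividends grossed up pre-tax: £115,000 / (1 − 0.35) = £176,923.08.
DFL = EBIT ÷ [EBIT − I − D_p/(1−t)] = £1,959,000 ÷ [£1,959,000 − £945,230.00 − £176,923.08] = £1,959,000 ÷ £836,846.92 = 2.3409.

2.34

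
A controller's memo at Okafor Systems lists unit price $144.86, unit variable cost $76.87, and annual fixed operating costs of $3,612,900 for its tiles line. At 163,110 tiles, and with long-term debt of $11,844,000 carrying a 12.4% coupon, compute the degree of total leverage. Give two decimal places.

Contribution at this volume is 163,110 × $67.99 = $11,089,848.90.
Operating income = contribution − fixed costs = $11,089,848.90 − $3,612,900 = $7,476,948.90. Interest = $1,468,656.00, so EBIT − I = $6,008,292.90.
Degree of total leverage = total CM / (EBIT − interest) = $11,089,848.90 / $6,008,292.90 = 1.8458.

1.85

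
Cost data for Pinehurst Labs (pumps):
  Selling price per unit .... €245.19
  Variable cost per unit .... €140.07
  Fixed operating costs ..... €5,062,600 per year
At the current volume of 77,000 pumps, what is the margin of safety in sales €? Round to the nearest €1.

Each unit contributes €245.19 − €140.07 = €105.12. Break-even units = €5,062,600 ÷ €105.12 = 48,160.20; break-even revenue = 48,160.20 × €245.19 = €11,808,398.92.
Actual sales revenue = 77,000 × €245.19 = €18,879,630.00.
Margin of safety = €18,879,630.00 − €11,808,398.92 = €7,071,231.

€7,071,231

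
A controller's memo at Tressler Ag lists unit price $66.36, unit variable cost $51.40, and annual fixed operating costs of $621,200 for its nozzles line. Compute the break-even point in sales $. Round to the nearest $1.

$2,755,537

CM per unit = $66.36 − $51.40 = $14.96; CM ratio = $14.96 / $66.36 = 0.2254.
Break-even sales = FC ÷ CM ratio = $621,200 × $66.36 / $14.96 = $2,755,537.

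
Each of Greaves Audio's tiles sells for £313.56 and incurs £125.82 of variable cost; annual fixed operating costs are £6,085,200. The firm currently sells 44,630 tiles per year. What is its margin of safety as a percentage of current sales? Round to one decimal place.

Unit CM = price − variable cost = £313.56 − £125.82 = £187.74. Break-even units = £6,085,200 ÷ £187.74 = 32,412.91; break-even revenue = 32,412.91 × £313.56 = £10,163,392.52.
Current sales = 44,630 × £313.56 = £13,994,182.80.
Margin of safety = (£13,994,182.80 − £10,163,392.52) ÷ £13,994,182.80 = 27.4%.

27.4%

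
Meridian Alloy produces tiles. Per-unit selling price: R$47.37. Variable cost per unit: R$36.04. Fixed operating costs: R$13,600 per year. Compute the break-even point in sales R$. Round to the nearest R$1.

CM per unit = R$47.37 − R$36.04 = R$11.33; CM ratio = R$11.33 / R$47.37 = 0.2392.
Break-even sales = FC ÷ CM ratio = R$13,600 × R$47.37 / R$11.33 = R$56,861.

R$56,861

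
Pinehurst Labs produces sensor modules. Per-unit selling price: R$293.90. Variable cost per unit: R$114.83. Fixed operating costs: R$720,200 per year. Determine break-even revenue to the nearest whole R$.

Contribution margin per unit = R$293.90 − R$114.83 = R$179.07, a CM ratio of R$179.07 ÷ R$293.90 = 0.6093.
Break-even sales = FC ÷ CM ratio = R$720,200 × R$293.90 / R$179.07 = R$1,182,034.

R$1,182,034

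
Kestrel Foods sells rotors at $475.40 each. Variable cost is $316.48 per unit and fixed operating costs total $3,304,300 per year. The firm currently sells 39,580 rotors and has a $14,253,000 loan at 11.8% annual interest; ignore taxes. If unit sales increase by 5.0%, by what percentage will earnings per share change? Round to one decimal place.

Contribution at this volume is 39,580 × $158.92 = $6,290,053.60.
Subtracting fixed costs: EBIT = $6,290,053.60 − $3,304,300 = $2,985,753.60.
Interest = $1,681,854.00, so EBIT − I = $1,303,899.60.
DCL = total CM / (EBIT − I) = $6,290,053.60 / $1,303,899.60 = 4.8240.
EPS therefore changes by 4.8240 × (+5.0%) = +24.1%.

+24.1%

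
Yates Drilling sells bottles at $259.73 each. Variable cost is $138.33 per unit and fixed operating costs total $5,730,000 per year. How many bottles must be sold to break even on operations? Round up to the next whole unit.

Unit CM = price − variable cost = $259.73 − $138.33 = $121.40.
Units to break even: $5,730,000 ÷ $121.40 = 47,199.34, rounded up to 47,200.

47,200 bottles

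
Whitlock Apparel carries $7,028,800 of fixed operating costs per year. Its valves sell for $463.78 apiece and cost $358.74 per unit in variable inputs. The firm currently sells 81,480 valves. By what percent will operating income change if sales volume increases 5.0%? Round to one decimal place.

Total contribution margin = 81,480 × $105.04 = $8,558,659.20.
Operating income = contribution − fixed costs = $8,558,659.20 − $7,028,800 = $1,529,859.20.
So DOL = total CM / EBIT = $8,558,659.20 / $1,529,859.20 = 5.5944.
Operating income changes by 5.5944 × +5.0% = +28.0%.

+28.0%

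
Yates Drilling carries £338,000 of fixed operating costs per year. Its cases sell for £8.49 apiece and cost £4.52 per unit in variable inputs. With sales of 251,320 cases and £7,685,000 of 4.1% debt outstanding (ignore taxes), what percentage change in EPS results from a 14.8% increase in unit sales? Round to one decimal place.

At 251,320 units, contribution = 251,320 × £3.97 = £997,740.40.
Subtracting fixed costs: EBIT = £997,740.40 − £338,000 = £659,740.40.
Interest = £315,085.00, so EBIT − I = £344,655.40.
DCL = total CM / (EBIT − I) = £997,740.40 / £344,655.40 = 2.8949.
%ΔEPS = DCL × %ΔSales = 2.8949 × +14.8% = +42.8%.

+42.8%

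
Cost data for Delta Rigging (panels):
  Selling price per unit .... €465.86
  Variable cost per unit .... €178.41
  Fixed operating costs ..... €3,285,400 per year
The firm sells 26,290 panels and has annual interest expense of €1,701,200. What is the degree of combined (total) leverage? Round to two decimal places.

Contribution at this volume is 26,290 × €287.45 = €7,557,060.50.
Subtracting fixed costs: EBIT = €7,557,060.50 − €3,285,400 = €4,271,660.50. Interest = €1,701,200.00.
DOL = €7,557,060.50 ÷ €4,271,660.50 = 1.7691; DFL = €4,271,660.50 ÷ €2,570,460.50 = 1.6618.
Combined leverage = 1.7691 × 1.6618 = 2.9399.

2.94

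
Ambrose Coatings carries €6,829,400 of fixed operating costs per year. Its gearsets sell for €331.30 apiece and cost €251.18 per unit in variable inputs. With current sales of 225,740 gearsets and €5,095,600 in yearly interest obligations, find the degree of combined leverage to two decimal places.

Total contribution margin = 225,740 × €80.12 = €18,086,288.80.
Subtracting fixed costs: EBIT = €18,086,288.80 − €6,829,400 = €11,256,888.80. Interest = €5,095,600.00.
DOL = €18,086,288.80 ÷ €11,256,888.80 = 1.6067; DFL = €11,256,888.80 ÷ €6,161,288.80 = 1.8270.
Combined leverage = 1.6067 × 1.8270 = 2.9354.

2.94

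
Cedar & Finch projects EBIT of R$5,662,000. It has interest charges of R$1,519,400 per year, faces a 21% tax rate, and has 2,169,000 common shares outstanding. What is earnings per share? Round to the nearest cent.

Interest = R$1,519,400.00, so EBT = R$5,662,000 − R$1,519,400.00 = R$4,142,600.00.
After tax at 21%: net income = R$4,142,600.00 × 0.79 = R$3,272,654.00.
EPS = R$3,272,654.00 ÷ 2,169,000 = R$1.51.

R$1.51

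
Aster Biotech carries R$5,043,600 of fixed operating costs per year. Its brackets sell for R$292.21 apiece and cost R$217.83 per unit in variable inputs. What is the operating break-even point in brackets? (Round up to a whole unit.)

Unit CM = price − variable cost = R$292.21 − R$217.83 = R$74.38.
Units to break even: R$5,043,600 ÷ R$74.38 = 67,808.55, rounded up to 67,809.

67,809 brackets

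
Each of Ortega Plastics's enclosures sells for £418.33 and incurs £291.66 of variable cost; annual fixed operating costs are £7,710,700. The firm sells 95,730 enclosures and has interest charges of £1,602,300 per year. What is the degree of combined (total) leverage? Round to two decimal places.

4.31

Total contribution margin = 95,730 × £126.67 = £12,126,119.10.
Subtracting fixed costs: EBIT = £12,126,119.10 − £7,710,700 = £4,415,419.10. Interest = £1,602,300.00, so EBIT − I = £2,813,119.10.
Degree of total leverage = total CM / (EBIT − interest) = £12,126,119.10 / £2,813,119.10 = 4.3106.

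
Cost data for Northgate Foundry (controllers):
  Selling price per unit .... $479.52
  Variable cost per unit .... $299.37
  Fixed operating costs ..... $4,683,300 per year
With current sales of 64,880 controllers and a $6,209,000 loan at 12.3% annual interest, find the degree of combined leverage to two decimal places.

1.87

Total contribution margin = 64,880 × $180.15 = $11,688,132.00.
Operating income = contribution − fixed costs = $11,688,132.00 − $4,683,300 = $7,004,832.00. Interest = $763,707.00, so EBIT − I = $6,241,125.00.
DCL = contribution ÷ (EBIT − I) = $11,688,132.00 ÷ $6,241,125.00 = 1.8728.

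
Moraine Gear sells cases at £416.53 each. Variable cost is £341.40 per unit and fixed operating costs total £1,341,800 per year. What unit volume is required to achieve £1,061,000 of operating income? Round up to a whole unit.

Unit CM = price − variable cost = £416.53 − £341.40 = £75.13.
Units = (FC + target) / CM = (£1,341,800 + £1,061,000) / £75.13 = 31,981.90, so 31,982 cases.

31,982 cases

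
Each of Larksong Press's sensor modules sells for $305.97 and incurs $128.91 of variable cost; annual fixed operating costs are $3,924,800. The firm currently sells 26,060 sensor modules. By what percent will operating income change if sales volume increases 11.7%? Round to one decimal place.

+78.3%

At 26,060 units, contribution = 26,060 × $177.06 = $4,614,183.60.
EBIT = $4,614,183.60 − $3,924,800 = $689,383.60.
DOL = contribution ÷ EBIT = $4,614,183.60 ÷ $689,383.60 = 6.6932.
Operating income changes by 6.6932 × +11.7% = +78.3%.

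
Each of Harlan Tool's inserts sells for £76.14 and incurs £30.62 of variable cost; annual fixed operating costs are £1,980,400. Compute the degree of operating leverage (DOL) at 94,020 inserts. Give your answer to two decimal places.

1.86

Contribution at this volume is 94,020 × £45.52 = £4,279,790.40.
EBIT = £4,279,790.40 − £1,980,400 = £2,299,390.40.
So DOL = total CM / EBIT = £4,279,790.40 / £2,299,390.40 = 1.8613.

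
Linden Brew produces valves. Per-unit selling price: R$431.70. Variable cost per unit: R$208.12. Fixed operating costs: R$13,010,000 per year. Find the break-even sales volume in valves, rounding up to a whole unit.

Each unit contributes R$431.70 − R$208.12 = R$223.58.
Units to break even: R$13,010,000 ÷ R$223.58 = 58,189.46, rounded up to 58,190.

58,190 valves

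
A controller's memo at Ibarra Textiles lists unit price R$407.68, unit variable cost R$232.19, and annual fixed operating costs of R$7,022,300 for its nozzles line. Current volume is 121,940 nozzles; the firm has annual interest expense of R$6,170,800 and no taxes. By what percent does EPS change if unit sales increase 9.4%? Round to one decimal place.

At 121,940 units, contribution = 121,940 × R$175.49 = R$21,399,250.60.
EBIT = R$21,399,250.60 − R$7,022,300 = R$14,376,950.60.
After interest of R$6,170,800.00, pre-tax earnings = R$8,206,150.60.
Degree of combined leverage = contribution ÷ (EBIT − I) = R$21,399,250.60 ÷ R$8,206,150.60 = 2.6077.
%ΔEPS = DCL × %ΔSales = 2.6077 × +9.4% = +24.5%.

+24.5%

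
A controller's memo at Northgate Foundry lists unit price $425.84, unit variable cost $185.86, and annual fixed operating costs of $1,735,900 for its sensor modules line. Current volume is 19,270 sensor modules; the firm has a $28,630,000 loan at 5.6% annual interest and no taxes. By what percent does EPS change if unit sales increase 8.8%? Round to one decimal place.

+31.7%

Total contribution margin = 19,270 × $239.98 = $4,624,414.60.
Subtracting fixed costs: EBIT = $4,624,414.60 − $1,735,900 = $2,888,514.60.
After interest of $1,603,280.00, pre-tax earnings = $1,285,234.60.
DCL = total CM / (EBIT − I) = $4,624,414.60 / $1,285,234.60 = 3.5981.
%ΔEPS = DCL × %ΔSales = 3.5981 × +8.8% = +31.7%.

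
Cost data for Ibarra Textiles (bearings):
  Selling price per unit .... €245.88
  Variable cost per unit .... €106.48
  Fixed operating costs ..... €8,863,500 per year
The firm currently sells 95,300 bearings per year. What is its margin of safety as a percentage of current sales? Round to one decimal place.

33.3%

Unit CM = price − variable cost = €245.88 − €106.48 = €139.40. Break-even units = €8,863,500 ÷ €139.40 = 63,583.21; break-even revenue = 63,583.21 × €245.88 = €15,633,840.60.
Current sales = 95,300 × €245.88 = €23,432,364.00.
Margin of safety = (€23,432,364.00 − €15,633,840.60) ÷ €23,432,364.00 = 33.3%.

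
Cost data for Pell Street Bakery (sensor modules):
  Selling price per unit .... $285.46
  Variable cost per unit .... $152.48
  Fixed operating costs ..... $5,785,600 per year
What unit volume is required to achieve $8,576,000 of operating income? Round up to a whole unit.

Contribution margin per unit = $285.46 − $152.48 = $132.98.
Need Q such that Q × $132.98 − $5,785,600 = $8,576,000, i.e. Q = $14,361,600 / $132.98 = 107,998.20 → 107,999.

107,999 sensor modules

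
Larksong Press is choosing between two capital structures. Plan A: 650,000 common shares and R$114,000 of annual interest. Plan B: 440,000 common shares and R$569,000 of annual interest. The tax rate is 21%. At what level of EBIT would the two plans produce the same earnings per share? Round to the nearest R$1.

Set EPS_A = EPS_B: (EBIT − R$114,000)(1 − 0.21) ÷ 650,000 = (EBIT − R$569,000)(1 − 0.21) ÷ 440,000.
Cancelling (1 − t) and cross-multiplying: 440,000·(EBIT − 114,000) = 650,000·(EBIT − 569,000).
Solving, EBIT = (569,000·650,000 − 114,000·440,000) / (650,000 − 440,000) = 319,690,000,000 / 210,000 = 1,522,333.33.

R$1,522,333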